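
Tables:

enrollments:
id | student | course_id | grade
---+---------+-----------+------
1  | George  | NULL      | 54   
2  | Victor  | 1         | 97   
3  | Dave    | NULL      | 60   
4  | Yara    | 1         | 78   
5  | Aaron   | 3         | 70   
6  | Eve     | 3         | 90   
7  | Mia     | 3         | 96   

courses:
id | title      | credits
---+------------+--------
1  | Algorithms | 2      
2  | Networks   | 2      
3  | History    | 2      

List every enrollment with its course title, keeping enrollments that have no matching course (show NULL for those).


LEFT JOIN keeps every row from enrollments (the left table); where course_id has no match in courses, the course columns become NULL. Walk through each enrollment:
  - enrollment 1 (George): course_id=NULL, no match -> kept with NULL
  - enrollment 2 (Victor): course_id=1 -> matches Algorithms
  - enrollment 3 (Dave): course_id=NULL, no match -> kept with NULL
  - enrollment 4 (Yara): course_id=1 -> matches Algorithms
  - enrollment 5 (Aaron): course_id=3 -> matches History
  - enrollment 6 (Eve): course_id=3 -> matches History
  - enrollment 7 (Mia): course_id=3 -> matches History
All 7 rows appear; 2 have NULL course.

SQL:
SELECT a.student, b.title AS course
FROM enrollments a
LEFT JOIN courses b ON a.course_id = b.id

Result:
student | course    
--------+-----------
George  | NULL      
Victor  | Algorithms
Dave    | NULL      
Yara    | Algorithms
Aaron   | History   
Eve     | History   
Mia     | History   


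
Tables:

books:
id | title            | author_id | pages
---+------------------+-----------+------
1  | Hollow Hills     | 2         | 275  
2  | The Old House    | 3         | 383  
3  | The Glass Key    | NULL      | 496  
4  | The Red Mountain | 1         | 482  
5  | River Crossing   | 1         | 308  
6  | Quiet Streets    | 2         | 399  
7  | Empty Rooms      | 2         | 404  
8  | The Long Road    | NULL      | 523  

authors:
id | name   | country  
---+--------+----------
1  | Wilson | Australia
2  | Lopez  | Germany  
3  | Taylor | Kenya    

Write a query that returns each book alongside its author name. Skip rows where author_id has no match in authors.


INNER JOIN keeps only books rows whose author_id matches an id in authors. Walk through each book:
  - book 1 (Hollow Hills): author_id=2 -> matches Lopez
  - book 2 (The Old House): author_id=3 -> matches Taylor
  - book 3 (The Glass Key): author_id=NULL, no match -> dropped
  - book 4 (The Red Mountain): author_id=1 -> matches Wilson
  - book 5 (River Crossing): author_id=1 -> matches Wilson
  - book 6 (Quiet Streets): author_id=2 -> matches Lopez
  - book 7 (Empty Rooms): author_id=2 -> matches Lopez
  - book 8 (The Long Road): author_id=NULL, no match -> dropped
So 2 of 8 rows are dropped.

SQL:
SELECT a.title, b.name AS author
FROM books a
INNER JOIN authors b ON a.author_id = b.id

Result:
title            | author
-----------------+-------
Hollow Hills     | Lopez 
The Old House    | Taylor
The Red Mountain | Wilson
River Crossing   | Wilson
Quiet Streets    | Lopez 
Empty Rooms      | Lopez 


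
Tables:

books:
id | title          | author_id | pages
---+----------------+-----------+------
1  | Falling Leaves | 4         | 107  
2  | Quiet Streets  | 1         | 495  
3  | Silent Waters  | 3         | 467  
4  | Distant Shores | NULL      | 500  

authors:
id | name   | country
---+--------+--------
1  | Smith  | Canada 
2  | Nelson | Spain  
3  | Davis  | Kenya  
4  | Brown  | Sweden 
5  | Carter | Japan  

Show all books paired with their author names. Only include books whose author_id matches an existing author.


INNER JOIN keeps only books rows whose author_id matches an id in authors. Walk through each book:
  - book 1 (Falling Leaves): author_id=4 -> matches Brown
  - book 2 (Quiet Streets): author_id=1 -> matches Smith
  - book 3 (Silent Waters): author_id=3 -> matches Davis
  - book 4 (Distant Shores): author_id=NULL, no match -> dropped
So 1 of 4 rows is dropped.

SQL:
SELECT a.title, b.name AS author
FROM books a
INNER JOIN authors b ON a.author_id = b.id

Result:
title          | author
---------------+-------
Falling Leaves | Brown 
Quiet Streets  | Smith 
Silent Waters  | Davis 


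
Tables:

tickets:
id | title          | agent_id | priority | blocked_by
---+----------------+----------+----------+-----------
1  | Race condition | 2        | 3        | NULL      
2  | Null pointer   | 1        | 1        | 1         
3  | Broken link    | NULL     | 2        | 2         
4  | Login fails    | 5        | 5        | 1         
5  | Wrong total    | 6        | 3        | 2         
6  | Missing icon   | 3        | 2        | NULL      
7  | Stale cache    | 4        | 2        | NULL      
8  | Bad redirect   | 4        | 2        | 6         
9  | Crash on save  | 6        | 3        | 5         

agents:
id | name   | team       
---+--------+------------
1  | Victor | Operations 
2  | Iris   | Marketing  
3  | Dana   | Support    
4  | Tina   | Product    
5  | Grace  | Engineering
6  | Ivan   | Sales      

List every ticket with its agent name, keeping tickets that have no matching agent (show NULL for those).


LEFT JOIN keeps every row from tickets (the left table); where agent_id has no match in agents, the agent columns become NULL. Walk through each ticket:
  - ticket 1 (Race condition): agent_id=2 -> matches Iris
  - ticket 2 (Null pointer): agent_id=1 -> matches Victor
  - ticket 3 (Broken link): agent_id=NULL, no match -> kept with NULL
  - ticket 4 (Login fails): agent_id=5 -> matches Grace
  - ticket 5 (Wrong total): agent_id=6 -> matches Ivan
  - ticket 6 (Missing icon): agent_id=3 -> matches Dana
  - ticket 7 (Stale cache): agent_id=4 -> matches Tina
  - ticket 8 (Bad redirect): agent_id=4 -> matches Tina
  - ticket 9 (Crash on save): agent_id=6 -> matches Ivan
All 9 rows appear; 1 has NULL agent.

SQL:
SELECT a.title, b.name AS agent
FROM tickets a
LEFT JOIN agents b ON a.agent_id = b.id

Result:
title          | agent 
---------------+-------
Race condition | Iris  
Null pointer   | Victor
Broken link    | NULL  
Login fails    | Grace 
Wrong total    | Ivan  
Missing icon   | Dana  
Stale cache    | Tina  
Bad redirect   | Tina  
Crash on save  | Ivan  


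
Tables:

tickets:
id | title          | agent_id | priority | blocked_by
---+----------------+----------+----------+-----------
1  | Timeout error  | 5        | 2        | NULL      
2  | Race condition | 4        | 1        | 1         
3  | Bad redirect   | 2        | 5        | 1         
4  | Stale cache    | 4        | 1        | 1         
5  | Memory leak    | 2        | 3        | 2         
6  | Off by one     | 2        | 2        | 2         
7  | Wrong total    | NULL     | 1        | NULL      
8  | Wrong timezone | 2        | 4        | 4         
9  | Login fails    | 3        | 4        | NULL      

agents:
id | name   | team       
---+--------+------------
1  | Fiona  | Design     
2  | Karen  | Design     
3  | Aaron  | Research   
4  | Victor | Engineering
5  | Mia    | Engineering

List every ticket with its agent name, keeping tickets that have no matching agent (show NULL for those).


LEFT JOIN keeps every row from tickets (the left table); where agent_id has no match in agents, the agent columns become NULL. Walk through each ticket:
  - ticket 1 (Timeout error): agent_id=5 -> matches Mia
  - ticket 2 (Race condition): agent_id=4 -> matches Victor
  - ticket 3 (Bad redirect): agent_id=2 -> matches Karen
  - ticket 4 (Stale cache): agent_id=4 -> matches Victor
  - ticket 5 (Memory leak): agent_id=2 -> matches Karen
  - ticket 6 (Off by one): agent_id=2 -> matches Karen
  - ticket 7 (Wrong total): agent_id=NULL, no match -> kept with NULL
  - ticket 8 (Wrong timezone): agent_id=2 -> matches Karen
  - ticket 9 (Login fails): agent_id=3 -> matches Aaron
All 9 rows appear; 1 has NULL agent.

SQL:
SELECT a.title, b.name AS agent
FROM tickets a
LEFT JOIN agents b ON a.agent_id = b.id

Result:
title          | agent 
---------------+-------
Timeout error  | Mia   
Race condition | Victor
Bad redirect   | Karen 
Stale cache    | Victor
Memory leak    | Karen 
Off by one     | Karen 
Wrong total    | NULL  
Wrong timezone | Karen 
Login fails    | Aaron 


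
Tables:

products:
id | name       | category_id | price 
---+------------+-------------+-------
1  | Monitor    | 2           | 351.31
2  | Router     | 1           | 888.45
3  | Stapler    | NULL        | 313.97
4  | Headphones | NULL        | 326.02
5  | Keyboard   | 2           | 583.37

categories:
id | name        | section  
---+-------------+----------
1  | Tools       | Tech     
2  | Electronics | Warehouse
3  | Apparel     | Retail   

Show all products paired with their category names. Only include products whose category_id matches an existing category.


INNER JOIN keeps only products rows whose category_id matches an id in categories. Walk through each product:
  - product 1 (Monitor): category_id=2 -> matches Electronics
  - product 2 (Router): category_id=1 -> matches Tools
  - product 3 (Stapler): category_id=NULL, no match -> dropped
  - product 4 (Headphones): category_id=NULL, no match -> dropped
  - product 5 (Keyboard): category_id=2 -> matches Electronics
So 2 of 5 rows are dropped.

SQL:
SELECT a.name, b.name AS category
FROM products a
INNER JOIN categories b ON a.category_id = b.id

Result:
name     | category   
---------+------------
Monitor  | Electronics
Router   | Tools      
Keyboard | Electronics


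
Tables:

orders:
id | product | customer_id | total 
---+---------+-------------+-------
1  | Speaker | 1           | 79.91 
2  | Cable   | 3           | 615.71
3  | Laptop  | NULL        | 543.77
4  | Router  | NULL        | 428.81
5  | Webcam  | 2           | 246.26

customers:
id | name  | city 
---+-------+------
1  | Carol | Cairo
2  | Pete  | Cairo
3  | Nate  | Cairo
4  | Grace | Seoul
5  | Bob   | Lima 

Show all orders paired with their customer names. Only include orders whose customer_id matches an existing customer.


INNER JOIN keeps only orders rows whose customer_id matches an id in customers. Walk through each order:
  - order 1 (Speaker): customer_id=1 -> matches Carol
  - order 2 (Cable): customer_id=3 -> matches Nate
  - order 3 (Laptop): customer_id=NULL, no match -> dropped
  - order 4 (Router): customer_id=NULL, no match -> dropped
  - order 5 (Webcam): customer_id=2 -> matches Pete
So 2 of 5 rows are dropped.

SQL:
SELECT a.product, b.name AS customer
FROM orders a
INNER JOIN customers b ON a.customer_id = b.id

Result:
product | customer
--------+---------
Speaker | Carol   
Cable   | Nate    
Webcam  | Pete    


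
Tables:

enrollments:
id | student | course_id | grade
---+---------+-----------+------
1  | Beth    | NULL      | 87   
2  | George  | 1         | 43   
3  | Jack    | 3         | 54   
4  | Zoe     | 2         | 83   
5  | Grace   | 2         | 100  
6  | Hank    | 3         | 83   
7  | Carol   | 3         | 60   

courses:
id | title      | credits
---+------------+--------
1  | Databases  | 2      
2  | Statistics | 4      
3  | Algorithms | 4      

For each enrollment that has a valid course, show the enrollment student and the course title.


INNER JOIN keeps only enrollments rows whose course_id matches an id in courses. Walk through each enrollment:
  - enrollment 1 (Beth): course_id=NULL, no match -> dropped
  - enrollment 2 (George): course_id=1 -> matches Databases
  - enrollment 3 (Jack): course_id=3 -> matches Algorithms
  - enrollment 4 (Zoe): course_id=2 -> matches Statistics
  - enrollment 5 (Grace): course_id=2 -> matches Statistics
  - enrollment 6 (Hank): course_id=3 -> matches Algorithms
  - enrollment 7 (Carol): course_id=3 -> matches Algorithms
So 1 of 7 rows is dropped.

SQL:
SELECT a.student, b.title AS course
FROM enrollments a
INNER JOIN courses b ON a.course_id = b.id

Result:
student | course    
--------+-----------
George  | Databases 
Jack    | Algorithms
Zoe     | Statistics
Grace   | Statistics
Hank    | Algorithms
Carol   | Algorithms


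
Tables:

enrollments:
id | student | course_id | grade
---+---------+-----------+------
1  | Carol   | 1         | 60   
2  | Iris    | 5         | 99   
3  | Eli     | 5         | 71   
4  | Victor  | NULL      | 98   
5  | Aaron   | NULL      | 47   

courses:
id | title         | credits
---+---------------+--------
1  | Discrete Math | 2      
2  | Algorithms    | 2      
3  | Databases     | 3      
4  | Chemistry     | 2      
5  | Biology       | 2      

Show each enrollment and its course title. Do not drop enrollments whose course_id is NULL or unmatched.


LEFT JOIN keeps every row from enrollments (the left table); where course_id has no match in courses, the course columns become NULL. Walk through each enrollment:
  - enrollment 1 (Carol): course_id=1 -> matches Discrete Math
  - enrollment 2 (Iris): course_id=5 -> matches Biology
  - enrollment 3 (Eli): course_id=5 -> matches Biology
  - enrollment 4 (Victor): course_id=NULL, no match -> kept with NULL
  - enrollment 5 (Aaron): course_id=NULL, no match -> kept with NULL
All 5 rows appear; 2 have NULL course.

SQL:
SELECT a.student, b.title AS course
FROM enrollments a
LEFT JOIN courses b ON a.course_id = b.id

Result:
student | course       
--------+--------------
Carol   | Discrete Math
Iris    | Biology      
Eli     | Biology      
Victor  | NULL         
Aaron   | NULL         


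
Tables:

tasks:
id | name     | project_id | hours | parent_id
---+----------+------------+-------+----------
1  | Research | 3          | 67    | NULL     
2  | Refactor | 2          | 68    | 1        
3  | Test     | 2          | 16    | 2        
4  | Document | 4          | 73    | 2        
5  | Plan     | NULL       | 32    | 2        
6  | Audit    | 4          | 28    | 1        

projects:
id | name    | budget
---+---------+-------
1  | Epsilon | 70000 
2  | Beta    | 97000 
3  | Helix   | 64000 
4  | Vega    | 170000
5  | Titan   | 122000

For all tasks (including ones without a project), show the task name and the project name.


LEFT JOIN keeps every row from tasks (the left table); where project_id has no match in projects, the project columns become NULL. Walk through each task:
  - task 1 (Research): project_id=3 -> matches Helix
  - task 2 (Refactor): project_id=2 -> matches Beta
  - task 3 (Test): project_id=2 -> matches Beta
  - task 4 (Document): project_id=4 -> matches Vega
  - task 5 (Plan): project_id=NULL, no match -> kept with NULL
  - task 6 (Audit): project_id=4 -> matches Vega
All 6 rows appear; 1 has NULL project.

SQL:
SELECT a.name, b.name AS project
FROM tasks a
LEFT JOIN projects b ON a.project_id = b.id

Result:
name     | project
---------+--------
Research | Helix  
Refactor | Beta   
Test     | Beta   
Document | Vega   
Plan     | NULL   
Audit    | Vega   


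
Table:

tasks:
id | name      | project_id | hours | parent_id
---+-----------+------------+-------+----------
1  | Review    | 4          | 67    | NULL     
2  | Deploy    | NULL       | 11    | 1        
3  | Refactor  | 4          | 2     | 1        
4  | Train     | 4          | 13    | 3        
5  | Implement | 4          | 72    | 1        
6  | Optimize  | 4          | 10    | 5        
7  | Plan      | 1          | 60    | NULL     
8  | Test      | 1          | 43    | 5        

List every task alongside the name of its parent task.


This is a self-join: tasks is joined to a second copy of itself, matching each row's parent_id to another row's id. Use LEFT JOIN so rows with parent_id=NULL are kept.
  - task 1 (Review): parent_id=NULL -> NULL
  - task 2 (Deploy): parent_id=1 -> Review
  - task 3 (Refactor): parent_id=1 -> Review
  - task 4 (Train): parent_id=3 -> Refactor
  - task 5 (Implement): parent_id=1 -> Review
  - task 6 (Optimize): parent_id=5 -> Implement
  - task 7 (Plan): parent_id=NULL -> NULL
  - task 8 (Test): parent_id=5 -> Implement

SQL:
SELECT a.name AS item, b.name AS parent
FROM tasks a
LEFT JOIN tasks b ON a.parent_id = b.id

Result:
item      | parent   
----------+----------
Review    | NULL     
Deploy    | Review   
Refactor  | Review   
Train     | Refactor 
Implement | Review   
Optimize  | Implement
Plan      | NULL     
Test      | Implement


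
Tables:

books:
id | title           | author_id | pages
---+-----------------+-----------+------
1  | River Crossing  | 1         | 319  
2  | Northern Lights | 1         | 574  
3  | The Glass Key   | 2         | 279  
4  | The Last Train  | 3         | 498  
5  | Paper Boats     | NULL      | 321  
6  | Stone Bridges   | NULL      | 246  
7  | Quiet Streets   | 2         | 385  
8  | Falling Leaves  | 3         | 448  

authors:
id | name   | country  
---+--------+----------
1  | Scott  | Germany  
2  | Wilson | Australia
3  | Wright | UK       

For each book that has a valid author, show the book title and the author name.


INNER JOIN keeps only books rows whose author_id matches an id in authors. Walk through each book:
  - book 1 (River Crossing): author_id=1 -> matches Scott
  - book 2 (Northern Lights): author_id=1 -> matches Scott
  - book 3 (The Glass Key): author_id=2 -> matches Wilson
  - book 4 (The Last Train): author_id=3 -> matches Wright
  - book 5 (Paper Boats): author_id=NULL, no match -> dropped
  - book 6 (Stone Bridges): author_id=NULL, no match -> dropped
  - book 7 (Quiet Streets): author_id=2 -> matches Wilson
  - book 8 (Falling Leaves): author_id=3 -> matches Wright
So 2 of 8 rows are dropped.

SQL:
SELECT a.title, b.name AS author
FROM books a
INNER JOIN authors b ON a.author_id = b.id

Result:
title           | author
----------------+-------
River Crossing  | Scott 
Northern Lights | Scott 
The Glass Key   | Wilson
The Last Train  | Wright
Quiet Streets   | Wilson
Falling Leaves  | Wright


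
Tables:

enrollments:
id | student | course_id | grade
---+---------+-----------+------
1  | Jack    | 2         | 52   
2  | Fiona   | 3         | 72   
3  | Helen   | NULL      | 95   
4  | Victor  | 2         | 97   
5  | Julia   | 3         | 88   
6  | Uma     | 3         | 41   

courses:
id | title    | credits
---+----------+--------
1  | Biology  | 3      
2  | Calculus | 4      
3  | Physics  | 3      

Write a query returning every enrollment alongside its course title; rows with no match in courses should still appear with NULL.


LEFT JOIN keeps every row from enrollments (the left table); where course_id has no match in courses, the course columns become NULL. Walk through each enrollment:
  - enrollment 1 (Jack): course_id=2 -> matches Calculus
  - enrollment 2 (Fiona): course_id=3 -> matches Physics
  - enrollment 3 (Helen): course_id=NULL, no match -> kept with NULL
  - enrollment 4 (Victor): course_id=2 -> matches Calculus
  - enrollment 5 (Julia): course_id=3 -> matches Physics
  - enrollment 6 (Uma): course_id=3 -> matches Physics
All 6 rows appear; 1 has NULL course.

SQL:
SELECT a.student, b.title AS course
FROM enrollments a
LEFT JOIN courses b ON a.course_id = b.id

Result:
student | course  
--------+---------
Jack    | Calculus
Fiona   | Physics 
Helen   | NULL    
Victor  | Calculus
Julia   | Physics 
Uma     | Physics 


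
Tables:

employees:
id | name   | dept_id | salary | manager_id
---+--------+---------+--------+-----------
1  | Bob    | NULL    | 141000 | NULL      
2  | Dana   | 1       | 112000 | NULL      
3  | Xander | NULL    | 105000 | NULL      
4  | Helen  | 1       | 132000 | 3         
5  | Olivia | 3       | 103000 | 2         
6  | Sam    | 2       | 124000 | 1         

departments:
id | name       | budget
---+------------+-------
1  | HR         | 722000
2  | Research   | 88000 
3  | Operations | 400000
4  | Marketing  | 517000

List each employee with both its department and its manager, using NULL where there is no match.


Two LEFT JOINs from the same base table employees: one to departments via dept_id, one to employees itself via manager_id. Both are LEFT so every employee is preserved.
Match against departments:
  - employee 1 (Bob): dept_id=NULL, no match -> kept with NULL
  - employee 2 (Dana): dept_id=1 -> matches HR
  - employee 3 (Xander): dept_id=NULL, no match -> kept with NULL
  - employee 4 (Helen): dept_id=1 -> matches HR
  - employee 5 (Olivia): dept_id=3 -> matches Operations
  - employee 6 (Sam): dept_id=2 -> matches Research
Match against employees (self):
  - employee 1 (Bob): manager_id=NULL -> NULL
  - employee 2 (Dana): manager_id=NULL -> NULL
  - employee 3 (Xander): manager_id=NULL -> NULL
  - employee 4 (Helen): manager_id=3 -> Xander
  - employee 5 (Olivia): manager_id=2 -> Dana
  - employee 6 (Sam): manager_id=1 -> Bob

SQL:
SELECT a.name, b.name AS department, c.name AS manager
FROM employees a
LEFT JOIN departments b ON a.dept_id = b.id
LEFT JOIN employees c ON a.manager_id = c.id

Result:
name   | department | manager
-------+------------+--------
Bob    | NULL       | NULL   
Dana   | HR         | NULL   
Xander | NULL       | NULL   
Helen  | HR         | Xander 
Olivia | Operations | Dana   
Sam    | Research   | Bob    


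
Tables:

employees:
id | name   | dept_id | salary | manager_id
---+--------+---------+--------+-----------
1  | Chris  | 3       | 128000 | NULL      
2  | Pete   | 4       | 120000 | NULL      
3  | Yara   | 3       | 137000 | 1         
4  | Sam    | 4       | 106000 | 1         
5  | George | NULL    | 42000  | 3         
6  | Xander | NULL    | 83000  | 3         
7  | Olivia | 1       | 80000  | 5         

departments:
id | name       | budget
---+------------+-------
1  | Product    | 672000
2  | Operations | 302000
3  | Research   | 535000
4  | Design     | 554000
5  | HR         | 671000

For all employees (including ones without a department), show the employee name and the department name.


LEFT JOIN keeps every row from employees (the left table); where dept_id has no match in departments, the department columns become NULL. Walk through each employee:
  - employee 1 (Chris): dept_id=3 -> matches Research
  - employee 2 (Pete): dept_id=4 -> matches Design
  - employee 3 (Yara): dept_id=3 -> matches Research
  - employee 4 (Sam): dept_id=4 -> matches Design
  - employee 5 (George): dept_id=NULL, no match -> kept with NULL
  - employee 6 (Xander): dept_id=NULL, no match -> kept with NULL
  - employee 7 (Olivia): dept_id=1 -> matches Product
All 7 rows appear; 2 have NULL department.

SQL:
SELECT a.name, b.name AS department
FROM employees a
LEFT JOIN departments b ON a.dept_id = b.id

Result:
name   | department
-------+-----------
Chris  | Research  
Pete   | Design    
Yara   | Research  
Sam    | Design    
George | NULL      
Xander | NULL      
Olivia | Product   


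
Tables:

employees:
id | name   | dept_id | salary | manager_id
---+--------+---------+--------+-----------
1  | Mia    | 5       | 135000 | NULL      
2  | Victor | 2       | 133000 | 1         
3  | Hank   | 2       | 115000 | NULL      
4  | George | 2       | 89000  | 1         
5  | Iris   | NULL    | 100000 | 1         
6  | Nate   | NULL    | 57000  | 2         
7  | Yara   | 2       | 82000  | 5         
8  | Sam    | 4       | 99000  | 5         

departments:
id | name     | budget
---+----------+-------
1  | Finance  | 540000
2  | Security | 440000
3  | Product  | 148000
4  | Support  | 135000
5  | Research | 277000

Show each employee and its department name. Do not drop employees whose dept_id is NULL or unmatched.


LEFT JOIN keeps every row from employees (the left table); where dept_id has no match in departments, the department columns become NULL. Walk through each employee:
  - employee 1 (Mia): dept_id=5 -> matches Research
  - employee 2 (Victor): dept_id=2 -> matches Security
  - employee 3 (Hank): dept_id=2 -> matches Security
  - employee 4 (George): dept_id=2 -> matches Security
  - employee 5 (Iris): dept_id=NULL, no match -> kept with NULL
  - employee 6 (Nate): dept_id=NULL, no match -> kept with NULL
  - employee 7 (Yara): dept_id=2 -> matches Security
  - employee 8 (Sam): dept_id=4 -> matches Support
All 8 rows appear; 2 have NULL department.

SQL:
SELECT a.name, b.name AS department
FROM employees a
LEFT JOIN departments b ON a.dept_id = b.id

Result:
name   | department
-------+-----------
Mia    | Research  
Victor | Security  
Hank   | Security  
George | Security  
Iris   | NULL      
Nate   | NULL      
Yara   | Security  
Sam    | Support   


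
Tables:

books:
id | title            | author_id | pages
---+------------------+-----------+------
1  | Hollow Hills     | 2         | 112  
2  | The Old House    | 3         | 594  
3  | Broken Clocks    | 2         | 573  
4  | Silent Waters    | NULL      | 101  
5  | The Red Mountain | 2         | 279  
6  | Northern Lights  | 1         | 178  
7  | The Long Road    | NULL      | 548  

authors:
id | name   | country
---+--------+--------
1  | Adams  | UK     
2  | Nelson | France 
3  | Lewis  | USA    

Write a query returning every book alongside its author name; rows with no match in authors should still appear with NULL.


LEFT JOIN keeps every row from books (the left table); where author_id has no match in authors, the author columns become NULL. Walk through each book:
  - book 1 (Hollow Hills): author_id=2 -> matches Nelson
  - book 2 (The Old House): author_id=3 -> matches Lewis
  - book 3 (Broken Clocks): author_id=2 -> matches Nelson
  - book 4 (Silent Waters): author_id=NULL, no match -> kept with NULL
  - book 5 (The Red Mountain): author_id=2 -> matches Nelson
  - book 6 (Northern Lights): author_id=1 -> matches Adams
  - book 7 (The Long Road): author_id=NULL, no match -> kept with NULL
All 7 rows appear; 2 have NULL author.

SQL:
SELECT a.title, b.name AS author
FROM books a
LEFT JOIN authors b ON a.author_id = b.id

Result:
title            | author
-----------------+-------
Hollow Hills     | Nelson
The Old House    | Lewis 
Broken Clocks    | Nelson
Silent Waters    | NULL  
The Red Mountain | Nelson
Northern Lights  | Adams 
The Long Road    | NULL  


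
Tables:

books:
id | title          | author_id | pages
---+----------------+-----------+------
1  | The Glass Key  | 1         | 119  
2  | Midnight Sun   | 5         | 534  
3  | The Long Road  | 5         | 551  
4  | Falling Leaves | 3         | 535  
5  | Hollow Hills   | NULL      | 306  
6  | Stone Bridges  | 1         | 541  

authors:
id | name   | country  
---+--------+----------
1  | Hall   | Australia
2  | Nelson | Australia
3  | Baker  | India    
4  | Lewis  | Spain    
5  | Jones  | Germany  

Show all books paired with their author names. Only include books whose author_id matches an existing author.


INNER JOIN keeps only books rows whose author_id matches an id in authors. Walk through each book:
  - book 1 (The Glass Key): author_id=1 -> matches Hall
  - book 2 (Midnight Sun): author_id=5 -> matches Jones
  - book 3 (The Long Road): author_id=5 -> matches Jones
  - book 4 (Falling Leaves): author_id=3 -> matches Baker
  - book 5 (Hollow Hills): author_id=NULL, no match -> dropped
  - book 6 (Stone Bridges): author_id=1 -> matches Hall
So 1 of 6 rows is dropped.

SQL:
SELECT a.title, b.name AS author
FROM books a
INNER JOIN authors b ON a.author_id = b.id

Result:
title          | author
---------------+-------
The Glass Key  | Hall  
Midnight Sun   | Jones 
The Long Road  | Jones 
Falling Leaves | Baker 
Stone Bridges  | Hall  


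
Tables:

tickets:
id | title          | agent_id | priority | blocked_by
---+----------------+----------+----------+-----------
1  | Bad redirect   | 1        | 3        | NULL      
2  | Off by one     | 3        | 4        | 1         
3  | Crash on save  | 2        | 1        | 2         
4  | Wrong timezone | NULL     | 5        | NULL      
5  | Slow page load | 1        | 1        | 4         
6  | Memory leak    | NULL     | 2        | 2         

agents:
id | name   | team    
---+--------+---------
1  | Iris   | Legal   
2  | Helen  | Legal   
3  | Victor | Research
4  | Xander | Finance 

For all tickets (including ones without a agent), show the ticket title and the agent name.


LEFT JOIN keeps every row from tickets (the left table); where agent_id has no match in agents, the agent columns become NULL. Walk through each ticket:
  - ticket 1 (Bad redirect): agent_id=1 -> matches Iris
  - ticket 2 (Off by one): agent_id=3 -> matches Victor
  - ticket 3 (Crash on save): agent_id=2 -> matches Helen
  - ticket 4 (Wrong timezone): agent_id=NULL, no match -> kept with NULL
  - ticket 5 (Slow page load): agent_id=1 -> matches Iris
  - ticket 6 (Memory leak): agent_id=NULL, no match -> kept with NULL
All 6 rows appear; 2 have NULL agent.

SQL:
SELECT a.title, b.name AS agent
FROM tickets a
LEFT JOIN agents b ON a.agent_id = b.id

Result:
title          | agent 
---------------+-------
Bad redirect   | Iris  
Off by one     | Victor
Crash on save  | Helen 
Wrong timezone | NULL  
Slow page load | Iris  
Memory leak    | NULL  


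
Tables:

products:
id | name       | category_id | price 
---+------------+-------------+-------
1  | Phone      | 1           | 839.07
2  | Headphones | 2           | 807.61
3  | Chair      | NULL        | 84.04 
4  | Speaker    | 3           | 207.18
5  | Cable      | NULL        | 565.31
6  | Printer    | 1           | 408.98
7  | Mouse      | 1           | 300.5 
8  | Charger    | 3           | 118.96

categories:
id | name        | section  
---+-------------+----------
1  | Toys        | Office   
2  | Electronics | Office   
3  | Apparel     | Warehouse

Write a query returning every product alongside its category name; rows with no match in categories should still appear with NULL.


LEFT JOIN keeps every row from products (the left table); where category_id has no match in categories, the category columns become NULL. Walk through each product:
  - product 1 (Phone): category_id=1 -> matches Toys
  - product 2 (Headphones): category_id=2 -> matches Electronics
  - product 3 (Chair): category_id=NULL, no match -> kept with NULL
  - product 4 (Speaker): category_id=3 -> matches Apparel
  - product 5 (Cable): category_id=NULL, no match -> kept with NULL
  - product 6 (Printer): category_id=1 -> matches Toys
  - product 7 (Mouse): category_id=1 -> matches Toys
  - product 8 (Charger): category_id=3 -> matches Apparel
All 8 rows appear; 2 have NULL category.

SQL:
SELECT a.name, b.name AS category
FROM products a
LEFT JOIN categories b ON a.category_id = b.id

Result:
name       | category   
-----------+------------
Phone      | Toys       
Headphones | Electronics
Chair      | NULL       
Speaker    | Apparel    
Cable      | NULL       
Printer    | Toys       
Mouse      | Toys       
Charger    | Apparel    


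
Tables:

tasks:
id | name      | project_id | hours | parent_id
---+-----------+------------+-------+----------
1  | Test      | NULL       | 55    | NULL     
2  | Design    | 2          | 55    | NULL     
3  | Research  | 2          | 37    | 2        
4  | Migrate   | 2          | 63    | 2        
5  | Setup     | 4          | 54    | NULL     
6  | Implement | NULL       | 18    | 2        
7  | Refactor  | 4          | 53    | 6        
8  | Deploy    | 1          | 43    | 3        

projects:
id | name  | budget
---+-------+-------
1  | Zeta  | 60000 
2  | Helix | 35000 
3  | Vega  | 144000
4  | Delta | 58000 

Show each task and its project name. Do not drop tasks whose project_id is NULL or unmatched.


LEFT JOIN keeps every row from tasks (the left table); where project_id has no match in projects, the project columns become NULL. Walk through each task:
  - task 1 (Test): project_id=NULL, no match -> kept with NULL
  - task 2 (Design): project_id=2 -> matches Helix
  - task 3 (Research): project_id=2 -> matches Helix
  - task 4 (Migrate): project_id=2 -> matches Helix
  - task 5 (Setup): project_id=4 -> matches Delta
  - task 6 (Implement): project_id=NULL, no match -> kept with NULL
  - task 7 (Refactor): project_id=4 -> matches Delta
  - task 8 (Deploy): project_id=1 -> matches Zeta
All 8 rows appear; 2 have NULL project.

SQL:
SELECT a.name, b.name AS project
FROM tasks a
LEFT JOIN projects b ON a.project_id = b.id

Result:
name      | project
----------+--------
Test      | NULL   
Design    | Helix  
Research  | Helix  
Migrate   | Helix  
Setup     | Delta  
Implement | NULL   
Refactor  | Delta  
Deploy    | Zeta   


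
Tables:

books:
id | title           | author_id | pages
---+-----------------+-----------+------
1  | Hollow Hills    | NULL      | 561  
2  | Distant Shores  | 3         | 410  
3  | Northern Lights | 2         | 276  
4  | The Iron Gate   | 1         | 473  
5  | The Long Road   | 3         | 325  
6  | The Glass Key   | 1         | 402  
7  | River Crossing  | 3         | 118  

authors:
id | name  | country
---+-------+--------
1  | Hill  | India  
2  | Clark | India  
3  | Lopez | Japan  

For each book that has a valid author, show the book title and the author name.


INNER JOIN keeps only books rows whose author_id matches an id in authors. Walk through each book:
  - book 1 (Hollow Hills): author_id=NULL, no match -> dropped
  - book 2 (Distant Shores): author_id=3 -> matches Lopez
  - book 3 (Northern Lights): author_id=2 -> matches Clark
  - book 4 (The Iron Gate): author_id=1 -> matches Hill
  - book 5 (The Long Road): author_id=3 -> matches Lopez
  - book 6 (The Glass Key): author_id=1 -> matches Hill
  - book 7 (River Crossing): author_id=3 -> matches Lopez
So 1 of 7 rows is dropped.

SQL:
SELECT a.title, b.name AS author
FROM books a
INNER JOIN authors b ON a.author_id = b.id

Result:
title           | author
----------------+-------
Distant Shores  | Lopez 
Northern Lights | Clark 
The Iron Gate   | Hill  
The Long Road   | Lopez 
The Glass Key   | Hill  
River Crossing  | Lopez 


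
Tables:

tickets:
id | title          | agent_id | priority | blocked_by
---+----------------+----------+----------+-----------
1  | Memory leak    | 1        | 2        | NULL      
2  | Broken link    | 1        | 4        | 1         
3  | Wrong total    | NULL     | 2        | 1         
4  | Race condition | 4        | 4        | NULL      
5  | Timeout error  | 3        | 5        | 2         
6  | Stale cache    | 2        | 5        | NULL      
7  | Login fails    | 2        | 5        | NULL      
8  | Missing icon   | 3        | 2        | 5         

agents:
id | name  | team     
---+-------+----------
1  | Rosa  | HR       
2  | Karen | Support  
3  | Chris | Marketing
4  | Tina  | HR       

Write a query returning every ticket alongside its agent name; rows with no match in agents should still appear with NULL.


LEFT JOIN keeps every row from tickets (the left table); where agent_id has no match in agents, the agent columns become NULL. Walk through each ticket:
  - ticket 1 (Memory leak): agent_id=1 -> matches Rosa
  - ticket 2 (Broken link): agent_id=1 -> matches Rosa
  - ticket 3 (Wrong total): agent_id=NULL, no match -> kept with NULL
  - ticket 4 (Race condition): agent_id=4 -> matches Tina
  - ticket 5 (Timeout error): agent_id=3 -> matches Chris
  - ticket 6 (Stale cache): agent_id=2 -> matches Karen
  - ticket 7 (Login fails): agent_id=2 -> matches Karen
  - ticket 8 (Missing icon): agent_id=3 -> matches Chris
All 8 rows appear; 1 has NULL agent.

SQL:
SELECT a.title, b.name AS agent
FROM tickets a
LEFT JOIN agents b ON a.agent_id = b.id

Result:
title          | agent
---------------+------
Memory leak    | Rosa 
Broken link    | Rosa 
Wrong total    | NULL 
Race condition | Tina 
Timeout error  | Chris
Stale cache    | Karen
Login fails    | Karen
Missing icon   | Chris


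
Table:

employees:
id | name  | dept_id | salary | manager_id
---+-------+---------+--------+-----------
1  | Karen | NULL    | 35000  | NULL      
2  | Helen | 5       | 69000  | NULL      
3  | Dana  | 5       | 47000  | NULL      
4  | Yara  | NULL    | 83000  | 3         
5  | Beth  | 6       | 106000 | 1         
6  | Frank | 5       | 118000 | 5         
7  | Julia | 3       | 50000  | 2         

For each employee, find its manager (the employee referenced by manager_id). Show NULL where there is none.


This is a self-join: employees is joined to a second copy of itself, matching each row's manager_id to another row's id. Use LEFT JOIN so rows with manager_id=NULL are kept.
  - employee 1 (Karen): manager_id=NULL -> NULL
  - employee 2 (Helen): manager_id=NULL -> NULL
  - employee 3 (Dana): manager_id=NULL -> NULL
  - employee 4 (Yara): manager_id=3 -> Dana
  - employee 5 (Beth): manager_id=1 -> Karen
  - employee 6 (Frank): manager_id=5 -> Beth
  - employee 7 (Julia): manager_id=2 -> Helen

SQL:
SELECT a.name AS item, b.name AS manager
FROM employees a
LEFT JOIN employees b ON a.manager_id = b.id

Result:
item  | manager
------+--------
Karen | NULL   
Helen | NULL   
Dana  | NULL   
Yara  | Dana   
Beth  | Karen  
Frank | Beth   
Julia | Helen  


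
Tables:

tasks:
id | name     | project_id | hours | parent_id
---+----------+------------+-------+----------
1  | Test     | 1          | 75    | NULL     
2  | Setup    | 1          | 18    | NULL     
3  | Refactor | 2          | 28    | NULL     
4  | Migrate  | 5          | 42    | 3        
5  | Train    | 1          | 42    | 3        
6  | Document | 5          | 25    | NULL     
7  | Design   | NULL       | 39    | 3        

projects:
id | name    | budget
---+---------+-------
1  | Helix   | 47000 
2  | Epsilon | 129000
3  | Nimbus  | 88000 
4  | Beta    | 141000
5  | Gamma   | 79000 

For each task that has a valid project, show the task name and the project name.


INNER JOIN keeps only tasks rows whose project_id matches an id in projects. Walk through each task:
  - task 1 (Test): project_id=1 -> matches Helix
  - task 2 (Setup): project_id=1 -> matches Helix
  - task 3 (Refactor): project_id=2 -> matches Epsilon
  - task 4 (Migrate): project_id=5 -> matches Gamma
  - task 5 (Train): project_id=1 -> matches Helix
  - task 6 (Document): project_id=5 -> matches Gamma
  - task 7 (Design): project_id=NULL, no match -> dropped
So 1 of 7 rows is dropped.

SQL:
SELECT a.name, b.name AS project
FROM tasks a
INNER JOIN projects b ON a.project_id = b.id

Result:
name     | project
---------+--------
Test     | Helix  
Setup    | Helix  
Refactor | Epsilon
Migrate  | Gamma  
Train    | Helix  
Document | Gamma  


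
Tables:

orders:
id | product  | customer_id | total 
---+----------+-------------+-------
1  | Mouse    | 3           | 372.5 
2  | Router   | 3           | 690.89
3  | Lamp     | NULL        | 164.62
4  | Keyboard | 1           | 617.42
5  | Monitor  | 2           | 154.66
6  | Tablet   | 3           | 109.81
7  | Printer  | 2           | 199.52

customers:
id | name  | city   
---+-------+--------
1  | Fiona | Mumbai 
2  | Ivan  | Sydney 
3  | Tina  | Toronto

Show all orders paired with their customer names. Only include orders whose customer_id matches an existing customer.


INNER JOIN keeps only orders rows whose customer_id matches an id in customers. Walk through each order:
  - order 1 (Mouse): customer_id=3 -> matches Tina
  - order 2 (Router): customer_id=3 -> matches Tina
  - order 3 (Lamp): customer_id=NULL, no match -> dropped
  - order 4 (Keyboard): customer_id=1 -> matches Fiona
  - order 5 (Monitor): customer_id=2 -> matches Ivan
  - order 6 (Tablet): customer_id=3 -> matches Tina
  - order 7 (Printer): customer_id=2 -> matches Ivan
So 1 of 7 rows is dropped.

SQL:
SELECT a.product, b.name AS customer
FROM orders a
INNER JOIN customers b ON a.customer_id = b.id

Result:
product  | customer
---------+---------
Mouse    | Tina    
Router   | Tina    
Keyboard | Fiona   
Monitor  | Ivan    
Tablet   | Tina    
Printer  | Ivan    


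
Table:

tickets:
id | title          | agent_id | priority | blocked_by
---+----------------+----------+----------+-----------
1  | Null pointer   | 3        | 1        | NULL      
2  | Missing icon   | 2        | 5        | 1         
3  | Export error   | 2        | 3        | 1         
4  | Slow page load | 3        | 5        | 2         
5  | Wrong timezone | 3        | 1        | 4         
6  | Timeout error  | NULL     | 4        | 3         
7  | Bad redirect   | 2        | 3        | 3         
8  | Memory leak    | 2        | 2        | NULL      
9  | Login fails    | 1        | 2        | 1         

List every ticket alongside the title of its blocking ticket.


This is a self-join: tickets is joined to a second copy of itself, matching each row's blocked_by to another row's id. Use LEFT JOIN so rows with blocked_by=NULL are kept.
  - ticket 1 (Null pointer): blocked_by=NULL -> NULL
  - ticket 2 (Missing icon): blocked_by=1 -> Null pointer
  - ticket 3 (Export error): blocked_by=1 -> Null pointer
  - ticket 4 (Slow page load): blocked_by=2 -> Missing icon
  - ticket 5 (Wrong timezone): blocked_by=4 -> Slow page load
  - ticket 6 (Timeout error): blocked_by=3 -> Export error
  - ticket 7 (Bad redirect): blocked_by=3 -> Export error
  - ticket 8 (Memory leak): blocked_by=NULL -> NULL
  - ticket 9 (Login fails): blocked_by=1 -> Null pointer

SQL:
SELECT a.title AS item, b.title AS blocked_by
FROM tickets a
LEFT JOIN tickets b ON a.blocked_by = b.id

Result:
item           | blocked_by    
---------------+---------------
Null pointer   | NULL          
Missing icon   | Null pointer  
Export error   | Null pointer  
Slow page load | Missing icon  
Wrong timezone | Slow page load
Timeout error  | Export error  
Bad redirect   | Export error  
Memory leak    | NULL          
Login fails    | Null pointer  
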